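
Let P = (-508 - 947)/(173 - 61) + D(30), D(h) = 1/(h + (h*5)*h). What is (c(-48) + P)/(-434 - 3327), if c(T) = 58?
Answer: -11417921/954090480 ≈ -0.011967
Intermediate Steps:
D(h) = 1/(h + 5*h**2) (D(h) = 1/(h + (5*h)*h) = 1/(h + 5*h**2))
P = -3295519/253680 (P = (-508 - 947)/(173 - 61) + 1/(30*(1 + 5*30)) = -1455/112 + 1/(30*(1 + 150)) = -1455*1/112 + (1/30)/151 = -1455/112 + (1/30)*(1/151) = -1455/112 + 1/4530 = -3295519/253680 ≈ -12.991)
(c(-48) + P)/(-434 - 3327) = (58 - 3295519/253680)/(-434 - 3327) = (11417921/253680)/(-3761) = (11417921/253680)*(-1/3761) = -11417921/954090480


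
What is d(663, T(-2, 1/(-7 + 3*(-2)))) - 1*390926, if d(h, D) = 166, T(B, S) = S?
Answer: -390760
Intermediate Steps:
d(663, T(-2, 1/(-7 + 3*(-2)))) - 1*390926 = 166 - 1*390926 = 166 - 390926 = -390760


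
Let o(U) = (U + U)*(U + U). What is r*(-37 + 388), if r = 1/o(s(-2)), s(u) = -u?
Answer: 351/16 ≈ 21.938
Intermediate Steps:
o(U) = 4*U**2 (o(U) = (2*U)*(2*U) = 4*U**2)
r = 1/16 (r = 1/(4*(-1*(-2))**2) = 1/(4*2**2) = 1/(4*4) = 1/16 ≈ 0.062500)
r*(-37 + 388) = (-37 + 388)/16 = (1/16)*351 = 351/16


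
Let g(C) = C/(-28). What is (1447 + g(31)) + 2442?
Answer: 108861/28 ≈ 3887.9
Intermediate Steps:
g(C) = -C/28 (g(C) = C*(-1/28) = -C/28)
(1447 + g(31)) + 2442 = (1447 - 1/28*31) + 2442 = (1447 - 31/28) + 2442 = 40485/28 + 2442 = 108861/28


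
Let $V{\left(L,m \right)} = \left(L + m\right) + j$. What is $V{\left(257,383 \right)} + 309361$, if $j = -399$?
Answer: $309602$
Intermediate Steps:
$V{\left(L,m \right)} = -399 + L + m$ ($V{\left(L,m \right)} = \left(L + m\right) - 399 = -399 + L + m$)
$V{\left(257,383 \right)} + 309361 = \left(-399 + 257 + 383\right) + 309361 = 241 + 309361 = 309602$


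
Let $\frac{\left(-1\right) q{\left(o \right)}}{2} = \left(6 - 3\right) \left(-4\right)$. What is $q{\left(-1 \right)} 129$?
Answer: $3096$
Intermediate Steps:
$q{\left(o \right)} = 24$ ($q{\left(o \right)} = - 2 \left(6 - 3\right) \left(-4\right) = - 2 \cdot 3 \left(-4\right) = \left(-2\right) \left(-12\right) = 24$)
$q{\left(-1 \right)} 129 = 24 \cdot 129 = 3096$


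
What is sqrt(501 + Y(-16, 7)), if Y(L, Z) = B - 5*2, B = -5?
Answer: 9*sqrt(6) ≈ 22.045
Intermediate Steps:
Y(L, Z) = -15 (Y(L, Z) = -5 - 5*2 = -5 - 10 = -15)
sqrt(501 + Y(-16, 7)) = sqrt(501 - 15) = sqrt(486) = 9*sqrt(6)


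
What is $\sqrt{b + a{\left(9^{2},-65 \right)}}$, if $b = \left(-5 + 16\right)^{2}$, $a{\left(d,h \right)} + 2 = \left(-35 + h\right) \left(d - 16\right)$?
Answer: $3 i \sqrt{709} \approx 79.881 i$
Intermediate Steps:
$a{\left(d,h \right)} = -2 + \left(-35 + h\right) \left(-16 + d\right)$ ($a{\left(d,h \right)} = -2 + \left(-35 + h\right) \left(d - 16\right) = -2 + \left(-35 + h\right) \left(-16 + d\right)$)
$b = 121$ ($b = 11^{2} = 121$)
$\sqrt{b + a{\left(9^{2},-65 \right)}} = \sqrt{121 + \left(558 - 35 \cdot 9^{2} - -1040 + 9^{2} \left(-65\right)\right)} = \sqrt{121 + \left(558 - 2835 + 1040 + 81 \left(-65\right)\right)} = \sqrt{121 + \left(558 - 2835 + 1040 - 5265\right)} = \sqrt{121 - 6502} = \sqrt{-6381} = 3 i \sqrt{709}$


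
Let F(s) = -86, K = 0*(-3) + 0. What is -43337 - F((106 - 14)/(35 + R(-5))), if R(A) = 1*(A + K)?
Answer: -43251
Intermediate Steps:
K = 0 (K = 0 + 0 = 0)
R(A) = A (R(A) = 1*(A + 0) = 1*A = A)
-43337 - F((106 - 14)/(35 + R(-5))) = -43337 - 1*(-86) = -43337 + 86 = -43251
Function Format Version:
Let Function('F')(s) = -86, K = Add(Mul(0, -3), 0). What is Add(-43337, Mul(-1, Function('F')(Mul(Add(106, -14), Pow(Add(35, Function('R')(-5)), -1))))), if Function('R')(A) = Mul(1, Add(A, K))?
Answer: -43251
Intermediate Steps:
K = 0 (K = Add(0, 0) = 0)
Function('R')(A) = A (Function('R')(A) = Mul(1, Add(A, 0)) = Mul(1, A) = A)
Add(-43337, Mul(-1, Function('F')(Mul(Add(106, -14), Pow(Add(35, Function('R')(-5)), -1))))) = Add(-43337, Mul(-1, -86)) = Add(-43337, 86) = -43251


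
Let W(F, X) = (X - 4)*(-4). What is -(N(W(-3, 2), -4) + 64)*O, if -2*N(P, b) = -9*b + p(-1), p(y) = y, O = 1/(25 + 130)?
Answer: -3/10 ≈ -0.30000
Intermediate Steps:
O = 1/155 ≈ 0.0064516
W(F, X) = 16 - 4*X (W(F, X) = (-4 + X)*(-4) = 16 - 4*X)
N(P, b) = 1/2 + 9*b/2 (N(P, b) = -(-9*b - 1)/2 = -(-1 - 9*b)/2 = 1/2 + 9*b/2)
-(N(W(-3, 2), -4) + 64)*O = -((1/2 + (9/2)*(-4)) + 64)/155 = -((1/2 - 18) + 64)/155 = -(-35/2 + 64)/155 = -93/(2*155) = -1*3/10 = -3/10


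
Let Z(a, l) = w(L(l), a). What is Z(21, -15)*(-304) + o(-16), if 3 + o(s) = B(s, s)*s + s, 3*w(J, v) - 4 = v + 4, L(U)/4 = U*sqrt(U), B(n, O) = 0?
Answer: -8873/3 ≈ -2957.7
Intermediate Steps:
L(U) = 4*U**(3/2) (L(U) = 4*(U*sqrt(U)) = 4*U**(3/2))
w(J, v) = 8/3 + v/3 (w(J, v) = 4/3 + (v + 4)/3 = 4/3 + (4 + v)/3 = 4/3 + (4/3 + v/3) = 8/3 + v/3)
o(s) = -3 + s (o(s) = -3 + (0*s + s) = -3 + (0 + s) = -3 + s)
Z(a, l) = 8/3 + a/3
Z(21, -15)*(-304) + o(-16) = (8/3 + (1/3)*21)*(-304) + (-3 - 16) = (8/3 + 7)*(-304) - 19 = (29/3)*(-304) - 19 = -8816/3 - 19 = -8873/3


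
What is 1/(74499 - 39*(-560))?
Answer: 1/96339 ≈ 1.0380e-5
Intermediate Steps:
1/(74499 - 39*(-560)) = 1/(74499 + 21840) = 1/96339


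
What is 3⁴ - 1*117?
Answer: -36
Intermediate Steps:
3⁴ - 1*117 = 81 - 117 = -36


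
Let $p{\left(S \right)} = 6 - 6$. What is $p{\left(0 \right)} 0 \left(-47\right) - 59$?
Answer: $-59$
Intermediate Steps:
$p{\left(S \right)} = 0$ ($p{\left(S \right)} = 6 - 6 = 0$)
$p{\left(0 \right)} 0 \left(-47\right) - 59 = 0 \cdot 0 \left(-47\right) - 59 = 0 \left(-47\right) - 59 = 0 - 59 = -59$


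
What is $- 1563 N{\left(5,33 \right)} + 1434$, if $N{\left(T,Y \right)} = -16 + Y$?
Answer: $-25137$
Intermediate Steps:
$- 1563 N{\left(5,33 \right)} + 1434 = - 1563 \left(-16 + 33\right) + 1434 = \left(-1563\right) 17 + 1434 = -26571 + 1434 = -25137$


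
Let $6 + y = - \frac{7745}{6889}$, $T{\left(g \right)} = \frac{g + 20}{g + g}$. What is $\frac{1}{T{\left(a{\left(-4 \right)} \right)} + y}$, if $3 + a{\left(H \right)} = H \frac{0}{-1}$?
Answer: $- \frac{41334}{411587} \approx -0.10043$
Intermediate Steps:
$a{\left(H \right)} = -3$ ($a{\left(H \right)} = -3 + H \frac{0}{-1} = -3 + H 0 \left(-1\right) = -3 + H 0 = -3 + 0 = -3$)
$T{\left(g \right)} = \frac{20 + g}{2 g}$
$y = - \frac{49079}{6889}$ ($y = -6 - \frac{7745}{6889} = - \frac{49079}{6889} \approx -7.1243$)
$\frac{1}{T{\left(a{\left(-4 \right)} \right)} + y} = \frac{1}{\frac{20 - 3}{2 \left(-3\right)} - \frac{49079}{6889}} = \frac{1}{\frac{1}{2} \left(- \frac{1}{3}\right) 17 - \frac{49079}{6889}} = \frac{1}{- \frac{17}{6} - \frac{49079}{6889}} = \frac{1}{- \frac{411587}{41334}} = - \frac{41334}{411587}$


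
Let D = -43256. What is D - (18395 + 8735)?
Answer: -70386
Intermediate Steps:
D - (18395 + 8735) = -43256 - (18395 + 8735) = -43256 - 1*27130 = -43256 - 27130 = -70386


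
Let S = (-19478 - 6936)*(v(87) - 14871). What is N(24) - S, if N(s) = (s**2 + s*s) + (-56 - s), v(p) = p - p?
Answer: -392801522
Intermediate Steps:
v(p) = 0
S = 392802594 (S = (-19478 - 6936)*(0 - 14871) = -26414*(-14871) = 392802594)
N(s) = -56 - s + 2*s**2 (N(s) = (s**2 + s**2) + (-56 - s) = 2*s**2 + (-56 - s) = -56 - s + 2*s**2)
N(24) - S = (-56 - 1*24 + 2*24**2) - 1*392802594 = (-56 - 24 + 2*576) - 392802594 = (-56 - 24 + 1152) - 392802594 = 1072 - 392802594 = -392801522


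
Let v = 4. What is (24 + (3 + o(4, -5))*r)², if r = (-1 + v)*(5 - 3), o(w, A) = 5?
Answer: 5184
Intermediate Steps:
r = 6 (r = (-1 + 4)*(5 - 3) = 3*2 = 6)
(24 + (3 + o(4, -5))*r)² = (24 + (3 + 5)*6)² = (24 + 8*6)² = (24 + 48)² = 72² = 5184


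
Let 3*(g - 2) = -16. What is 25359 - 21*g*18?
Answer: 26619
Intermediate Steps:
g = -10/3 (g = 2 + (⅓)*(-16) = 2 - 16/3 = -10/3 ≈ -3.3333)
25359 - 21*g*18 = 25359 - 21*(-10/3)*18 = 25359 + 70*18 = 25359 + 1260 = 26619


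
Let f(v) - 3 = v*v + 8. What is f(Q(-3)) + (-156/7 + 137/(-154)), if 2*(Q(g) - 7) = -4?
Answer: 1975/154 ≈ 12.825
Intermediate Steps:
Q(g) = 5 (Q(g) = 7 + (½)*(-4) = 7 - 2 = 5)
f(v) = 11 + v² (f(v) = 3 + (v*v + 8) = 3 + (v² + 8) = 3 + (8 + v²) = 11 + v²)
f(Q(-3)) + (-156/7 + 137/(-154)) = (11 + 5²) + (-156/7 + 137/(-154)) = (11 + 25) + (-156*⅐ + 137*(-1/154)) = 36 + (-156/7 - 137/154) = 36 - 3569/154 = 1975/154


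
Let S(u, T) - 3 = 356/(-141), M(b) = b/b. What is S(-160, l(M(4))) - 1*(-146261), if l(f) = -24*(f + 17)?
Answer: 20622868/141 ≈ 1.4626e+5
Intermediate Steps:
M(b) = 1
l(f) = -408 - 24*f (l(f) = -24*(17 + f) = -408 - 24*f)
S(u, T) = 67/141 (S(u, T) = 3 + 356/(-141) = 3 + 356*(-1/141) = 3 - 356/141 = 67/141)
S(-160, l(M(4))) - 1*(-146261) = 67/141 - 1*(-146261) = 67/141 + 146261 = 20622868/141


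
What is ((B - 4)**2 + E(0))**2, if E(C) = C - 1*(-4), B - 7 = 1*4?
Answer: 2809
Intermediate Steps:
B = 11 (B = 7 + 1*4 = 7 + 4 = 11)
E(C) = 4 + C (E(C) = C + 4 = 4 + C)
((B - 4)**2 + E(0))**2 = ((11 - 4)**2 + (4 + 0))**2 = (7**2 + 4)**2 = (49 + 4)**2 = 53**2 = 2809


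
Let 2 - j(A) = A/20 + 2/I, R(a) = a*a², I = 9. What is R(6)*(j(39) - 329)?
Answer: -355506/5 ≈ -71101.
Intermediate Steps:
R(a) = a³
j(A) = 16/9 - A/20 (j(A) = 2 - (A/20 + 2/9) = 2 - (2/9 + A/20) = 2 + (-2/9 - A/20) = 16/9 - A/20)
R(6)*(j(39) - 329) = 6³*((16/9 - 1/20*39) - 329) = 216*((16/9 - 39/20) - 329) = 216*(-31/180 - 329) = 216*(-59251/180) = -355506/5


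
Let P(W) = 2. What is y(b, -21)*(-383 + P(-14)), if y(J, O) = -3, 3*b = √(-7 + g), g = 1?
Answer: 1143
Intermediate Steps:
b = I*√6/3 (b = √(-7 + 1)/3 = √(-6)/3 = (I*√6)/3 = I*√6/3 ≈ 0.8165*I)
y(b, -21)*(-383 + P(-14)) = -3*(-383 + 2) = -3*(-381) = 1143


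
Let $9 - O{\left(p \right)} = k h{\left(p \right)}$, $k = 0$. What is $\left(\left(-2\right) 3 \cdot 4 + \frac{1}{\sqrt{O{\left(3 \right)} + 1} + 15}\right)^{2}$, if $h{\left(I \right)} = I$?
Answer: $\frac{5294207}{9245} + \frac{2058 \sqrt{10}}{9245} \approx 573.36$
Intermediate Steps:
$O{\left(p \right)} = 9$ ($O{\left(p \right)} = 9 - 0 p = 9 - 0 = 9 + 0 = 9$)
$\left(\left(-2\right) 3 \cdot 4 + \frac{1}{\sqrt{O{\left(3 \right)} + 1} + 15}\right)^{2} = \left(\left(-2\right) 3 \cdot 4 + \frac{1}{\sqrt{9 + 1} + 15}\right)^{2} = \left(\left(-6\right) 4 + \frac{1}{\sqrt{10} + 15}\right)^{2} = \left(-24 + \frac{1}{15 + \sqrt{10}}\right)^{2}$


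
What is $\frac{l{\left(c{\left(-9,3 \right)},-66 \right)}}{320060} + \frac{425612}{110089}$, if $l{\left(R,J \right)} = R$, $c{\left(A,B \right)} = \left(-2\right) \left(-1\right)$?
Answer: $\frac{68110798449}{17617542670} \approx 3.8661$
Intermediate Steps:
$c{\left(A,B \right)} = 2$
$\frac{l{\left(c{\left(-9,3 \right)},-66 \right)}}{320060} + \frac{425612}{110089} = \frac{2}{320060} + \frac{425612}{110089} = 2 \cdot \frac{1}{320060} + 425612 \cdot \frac{1}{110089} = \frac{1}{160030} + \frac{425612}{110089} = \frac{68110798449}{17617542670}$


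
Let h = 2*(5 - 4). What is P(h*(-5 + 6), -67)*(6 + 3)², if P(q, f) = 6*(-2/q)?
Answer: -486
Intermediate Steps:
h = 2 (h = 2*1 = 2)
P(q, f) = -12/q
P(h*(-5 + 6), -67)*(6 + 3)² = (-12*1/(2*(-5 + 6)))*(6 + 3)² = -12/(2*1)*9² = -12/2*81 = -12*½*81 = -6*81 = -486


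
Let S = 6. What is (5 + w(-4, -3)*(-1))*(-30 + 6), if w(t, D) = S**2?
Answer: 744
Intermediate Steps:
w(t, D) = 36 (w(t, D) = 6**2 = 36)
(5 + w(-4, -3)*(-1))*(-30 + 6) = (5 + 36*(-1))*(-30 + 6) = (5 - 36)*(-24) = -31*(-24) = 744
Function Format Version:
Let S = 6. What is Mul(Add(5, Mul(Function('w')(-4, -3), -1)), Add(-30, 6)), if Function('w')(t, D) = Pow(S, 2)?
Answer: 744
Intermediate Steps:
Function('w')(t, D) = 36 (Function('w')(t, D) = Pow(6, 2) = 36)
Mul(Add(5, Mul(Function('w')(-4, -3), -1)), Add(-30, 6)) = Mul(Add(5, Mul(36, -1)), Add(-30, 6)) = Mul(Add(5, -36), -24) = Mul(-31, -24) = 744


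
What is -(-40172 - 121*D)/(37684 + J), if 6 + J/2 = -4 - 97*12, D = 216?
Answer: 16577/8834 ≈ 1.8765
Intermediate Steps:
J = -2348 (J = -12 + 2*(-4 - 97*12) = -12 + 2*(-4 - 1164) = -12 + 2*(-1168) = -12 - 2336 = -2348)
-(-40172 - 121*D)/(37684 + J) = -(-40172 - 121*216)/(37684 - 2348) = -(-40172 - 26136)/35336 = -(-66308)/35336 = -1*(-16577/8834) = 16577/8834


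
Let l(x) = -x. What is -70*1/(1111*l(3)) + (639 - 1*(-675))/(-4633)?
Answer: -4055252/15441789 ≈ -0.26262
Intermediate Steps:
-70*1/(1111*l(3)) + (639 - 1*(-675))/(-4633) = -70/(-1*3*1111) + (639 - 1*(-675))/(-4633) = -70/((-3*1111)) + (639 + 675)*(-1/4633) = -70/(-3333) + 1314*(-1/4633) = -70*(-1/3333) - 1314/4633 = 70/3333 - 1314/4633 = -4055252/15441789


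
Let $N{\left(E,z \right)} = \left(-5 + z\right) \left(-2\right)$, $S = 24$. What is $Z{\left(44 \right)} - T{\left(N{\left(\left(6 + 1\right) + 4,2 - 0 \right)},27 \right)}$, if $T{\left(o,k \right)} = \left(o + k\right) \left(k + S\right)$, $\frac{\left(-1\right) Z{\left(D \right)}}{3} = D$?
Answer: $-1815$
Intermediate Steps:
$Z{\left(D \right)} = - 3 D$
$N{\left(E,z \right)} = 10 - 2 z$
$T{\left(o,k \right)} = \left(24 + k\right) \left(k + o\right)$ ($T{\left(o,k \right)} = \left(o + k\right) \left(k + 24\right) = \left(k + o\right) \left(24 + k\right) = \left(24 + k\right) \left(k + o\right)$)
$Z{\left(44 \right)} - T{\left(N{\left(\left(6 + 1\right) + 4,2 - 0 \right)},27 \right)} = \left(-3\right) 44 - \left(27^{2} + 24 \cdot 27 + 24 \left(10 - 2 \left(2 - 0\right)\right) + 27 \left(10 - 2 \left(2 - 0\right)\right)\right) = -132 - \left(729 + 648 + 24 \left(10 - 2 \left(2 + 0\right)\right) + 27 \left(10 - 2 \left(2 + 0\right)\right)\right) = -132 - \left(729 + 648 + 24 \left(10 - 4\right) + 27 \left(10 - 4\right)\right) = -132 - \left(729 + 648 + 24 \cdot 6 + 27 \cdot 6\right) = -132 - \left(729 + 648 + 144 + 162\right) = -132 - 1683 = -1815$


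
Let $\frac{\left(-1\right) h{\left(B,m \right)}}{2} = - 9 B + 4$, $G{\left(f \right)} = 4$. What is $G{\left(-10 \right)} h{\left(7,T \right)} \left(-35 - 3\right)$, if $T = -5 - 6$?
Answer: $-17936$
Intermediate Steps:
$T = -11$ ($T = -5 - 6 = -11$)
$h{\left(B,m \right)} = -8 + 18 B$ ($h{\left(B,m \right)} = - 2 \left(- 9 B + 4\right) = - 2 \left(4 - 9 B\right) = -8 + 18 B$)
$G{\left(-10 \right)} h{\left(7,T \right)} \left(-35 - 3\right) = 4 \left(-8 + 18 \cdot 7\right) \left(-35 - 3\right) = 4 \left(-8 + 126\right) \left(-38\right) = 4 \cdot 118 \left(-38\right) = 472 \left(-38\right) = -17936$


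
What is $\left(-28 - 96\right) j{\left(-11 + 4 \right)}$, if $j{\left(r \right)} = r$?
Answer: $868$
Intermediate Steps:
$\left(-28 - 96\right) j{\left(-11 + 4 \right)} = \left(-28 - 96\right) \left(-11 + 4\right) = \left(-124\right) \left(-7\right) = 868$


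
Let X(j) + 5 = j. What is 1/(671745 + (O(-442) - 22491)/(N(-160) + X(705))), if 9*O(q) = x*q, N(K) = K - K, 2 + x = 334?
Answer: 6300/4231644337 ≈ 1.4888e-6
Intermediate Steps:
x = 332 (x = -2 + 334 = 332)
X(j) = -5 + j
N(K) = 0
O(q) = 332*q/9 (O(q) = (332*q)/9 = 332*q/9)
1/(671745 + (O(-442) - 22491)/(N(-160) + X(705))) = 1/(671745 + ((332/9)*(-442) - 22491)/(0 + (-5 + 705))) = 1/(671745 + (-146744/9 - 22491)/(0 + 700)) = 1/(671745 - 349163/9/700) = 1/(671745 - 349163/9*1/700) = 1/(671745 - 349163/6300) = 1/(4231644337/6300) = 6300/4231644337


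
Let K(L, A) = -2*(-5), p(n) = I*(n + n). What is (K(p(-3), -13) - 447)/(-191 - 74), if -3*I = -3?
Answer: 437/265 ≈ 1.6491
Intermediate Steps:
I = 1 (I = -1/3*(-3) = 1)
p(n) = 2*n (p(n) = 1*(n + n) = 1*(2*n) = 2*n)
K(L, A) = 10
(K(p(-3), -13) - 447)/(-191 - 74) = (10 - 447)/(-191 - 74) = -437/(-265) = -437*(-1/265) = 437/265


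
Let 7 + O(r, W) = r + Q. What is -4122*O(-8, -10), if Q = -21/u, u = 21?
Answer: 65952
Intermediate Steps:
Q = -1 (Q = -21/21 = -21*1/21 = -1)
O(r, W) = -8 + r (O(r, W) = -7 + (r - 1) = -7 + (-1 + r) = -8 + r)
-4122*O(-8, -10) = -4122*(-8 - 8) = -4122*(-16) = 65952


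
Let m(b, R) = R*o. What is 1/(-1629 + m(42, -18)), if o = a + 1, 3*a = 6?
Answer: -1/1683 ≈ -0.00059418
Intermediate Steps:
a = 2 (a = (⅓)*6 = 2)
o = 3 (o = 2 + 1 = 3)
m(b, R) = 3*R (m(b, R) = R*3 = 3*R)
1/(-1629 + m(42, -18)) = 1/(-1629 + 3*(-18)) = 1/(-1629 - 54) = 1/(-1683) = -1/1683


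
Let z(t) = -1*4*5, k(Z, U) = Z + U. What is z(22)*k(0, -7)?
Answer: 140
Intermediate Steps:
k(Z, U) = U + Z
z(t) = -20 (z(t) = -4*5 = -20)
z(22)*k(0, -7) = -20*(-7 + 0) = -20*(-7) = 140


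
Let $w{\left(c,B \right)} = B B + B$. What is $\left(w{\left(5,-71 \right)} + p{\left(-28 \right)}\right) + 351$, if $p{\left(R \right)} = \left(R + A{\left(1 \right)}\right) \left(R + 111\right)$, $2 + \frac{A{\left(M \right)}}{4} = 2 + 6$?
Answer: $4989$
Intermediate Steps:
$w{\left(c,B \right)} = B + B^{2}$ ($w{\left(c,B \right)} = B^{2} + B = B + B^{2}$)
$A{\left(M \right)} = 24$ ($A{\left(M \right)} = -8 + 4 \left(2 + 6\right) = -8 + 4 \cdot 8 = -8 + 32 = 24$)
$p{\left(R \right)} = \left(24 + R\right) \left(111 + R\right)$ ($p{\left(R \right)} = \left(R + 24\right) \left(R + 111\right) = \left(24 + R\right) \left(111 + R\right)$)
$\left(w{\left(5,-71 \right)} + p{\left(-28 \right)}\right) + 351 = \left(- 71 \left(1 - 71\right) + \left(2664 + \left(-28\right)^{2} + 135 \left(-28\right)\right)\right) + 351 = \left(\left(-71\right) \left(-70\right) + \left(2664 + 784 - 3780\right)\right) + 351 = \left(4970 - 332\right) + 351 = 4638 + 351 = 4989$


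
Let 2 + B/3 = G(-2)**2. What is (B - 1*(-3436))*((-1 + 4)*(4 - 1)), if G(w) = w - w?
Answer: 30870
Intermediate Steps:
G(w) = 0
B = -6 (B = -6 + 3*0**2 = -6 + 3*0 = -6 + 0 = -6)
(B - 1*(-3436))*((-1 + 4)*(4 - 1)) = (-6 - 1*(-3436))*((-1 + 4)*(4 - 1)) = (-6 + 3436)*(3*3) = 3430*9 = 30870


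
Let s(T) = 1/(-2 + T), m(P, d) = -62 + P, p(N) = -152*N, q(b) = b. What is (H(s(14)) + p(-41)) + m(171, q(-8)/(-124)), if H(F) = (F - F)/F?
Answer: 6341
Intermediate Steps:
H(F) = 0 (H(F) = 0/F = 0)
(H(s(14)) + p(-41)) + m(171, q(-8)/(-124)) = (0 - 152*(-41)) + (-62 + 171) = (0 + 6232) + 109 = 6232 + 109 = 6341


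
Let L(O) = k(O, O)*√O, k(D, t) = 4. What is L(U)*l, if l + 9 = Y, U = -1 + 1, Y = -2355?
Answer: 0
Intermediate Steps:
U = 0
l = -2364 (l = -9 - 2355 = -2364)
L(O) = 4*√O
L(U)*l = (4*√0)*(-2364) = (4*0)*(-2364) = 0*(-2364) = 0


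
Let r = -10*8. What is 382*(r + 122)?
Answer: 16044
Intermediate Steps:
r = -80
382*(r + 122) = 382*(-80 + 122) = 382*42 = 16044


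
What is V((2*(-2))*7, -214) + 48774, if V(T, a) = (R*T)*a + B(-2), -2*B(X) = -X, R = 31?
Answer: 234525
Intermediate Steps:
B(X) = X/2 (B(X) = -(-1)*X/2 = X/2)
V(T, a) = -1 + 31*T*a (V(T, a) = (31*T)*a + (½)*(-2) = 31*T*a - 1 = -1 + 31*T*a)
V((2*(-2))*7, -214) + 48774 = (-1 + 31*((2*(-2))*7)*(-214)) + 48774 = (-1 + 31*(-4*7)*(-214)) + 48774 = (-1 + 31*(-28)*(-214)) + 48774 = (-1 + 185752) + 48774 = 185751 + 48774 = 234525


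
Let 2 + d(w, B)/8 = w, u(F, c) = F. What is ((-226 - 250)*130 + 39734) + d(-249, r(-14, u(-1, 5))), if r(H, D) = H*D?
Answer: -24154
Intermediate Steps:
r(H, D) = D*H
d(w, B) = -16 + 8*w
((-226 - 250)*130 + 39734) + d(-249, r(-14, u(-1, 5))) = ((-226 - 250)*130 + 39734) + (-16 + 8*(-249)) = (-476*130 + 39734) + (-16 - 1992) = (-61880 + 39734) - 2008 = -22146 - 2008 = -24154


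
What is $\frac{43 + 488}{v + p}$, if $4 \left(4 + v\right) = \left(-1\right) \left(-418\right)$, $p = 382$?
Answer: $\frac{1062}{965} \approx 1.1005$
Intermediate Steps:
$v = \frac{201}{2}$ ($v = -4 + \frac{\left(-1\right) \left(-418\right)}{4} = -4 + \frac{1}{4} \cdot 418 = -4 + \frac{209}{2} = \frac{201}{2} \approx 100.5$)
$\frac{43 + 488}{v + p} = \frac{43 + 488}{\frac{201}{2} + 382} = \frac{531}{\frac{965}{2}} = 531 \cdot \frac{2}{965} = \frac{1062}{965}$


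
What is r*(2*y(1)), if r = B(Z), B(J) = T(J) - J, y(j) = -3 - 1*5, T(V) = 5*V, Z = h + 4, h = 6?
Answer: -640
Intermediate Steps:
Z = 10 (Z = 6 + 4 = 10)
y(j) = -8 (y(j) = -3 - 5 = -8)
B(J) = 4*J (B(J) = 5*J - J = 4*J)
r = 40 (r = 4*10 = 40)
r*(2*y(1)) = 40*(2*(-8)) = 40*(-16) = -640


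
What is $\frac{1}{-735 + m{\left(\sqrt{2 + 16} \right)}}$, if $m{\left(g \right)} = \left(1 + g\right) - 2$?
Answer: $- \frac{368}{270839} - \frac{3 \sqrt{2}}{541678} \approx -0.0013666$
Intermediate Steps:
$m{\left(g \right)} = -1 + g$
$\frac{1}{-735 + m{\left(\sqrt{2 + 16} \right)}} = \frac{1}{-735 - \left(1 - \sqrt{2 + 16}\right)} = \frac{1}{-735 - \left(1 - \sqrt{18}\right)} = \frac{1}{-735 - \left(1 - 3 \sqrt{2}\right)} = \frac{1}{-736 + 3 \sqrt{2}}$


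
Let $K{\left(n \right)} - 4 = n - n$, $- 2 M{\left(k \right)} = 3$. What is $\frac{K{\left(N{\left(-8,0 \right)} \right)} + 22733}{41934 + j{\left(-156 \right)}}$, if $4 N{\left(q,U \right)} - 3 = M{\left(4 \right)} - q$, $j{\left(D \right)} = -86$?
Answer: $\frac{22737}{41848} \approx 0.54332$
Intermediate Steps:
$M{\left(k \right)} = - \frac{3}{2}$ ($M{\left(k \right)} = \left(- \frac{1}{2}\right) 3 = - \frac{3}{2}$)
$N{\left(q,U \right)} = \frac{3}{8} - \frac{q}{4}$ ($N{\left(q,U \right)} = \frac{3}{4} + \frac{- \frac{3}{2} - q}{4} = \frac{3}{4} - \left(\frac{3}{8} + \frac{q}{4}\right) = \frac{3}{8} - \frac{q}{4}$)
$K{\left(n \right)} = 4$ ($K{\left(n \right)} = 4 + \left(n - n\right) = 4 + 0 = 4$)
$\frac{K{\left(N{\left(-8,0 \right)} \right)} + 22733}{41934 + j{\left(-156 \right)}} = \frac{4 + 22733}{41934 - 86} = \frac{22737}{41848}$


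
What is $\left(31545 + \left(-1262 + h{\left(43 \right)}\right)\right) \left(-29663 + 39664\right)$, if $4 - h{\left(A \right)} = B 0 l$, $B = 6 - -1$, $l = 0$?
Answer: $302900287$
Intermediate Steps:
$B = 7$ ($B = 6 + 1 = 7$)
$h{\left(A \right)} = 4$ ($h{\left(A \right)} = 4 - 7 \cdot 0 \cdot 0 = 4 - 0 \cdot 0 = 4 - 0 = 4 + 0 = 4$)
$\left(31545 + \left(-1262 + h{\left(43 \right)}\right)\right) \left(-29663 + 39664\right) = \left(31545 + \left(-1262 + 4\right)\right) \left(-29663 + 39664\right) = \left(31545 - 1258\right) 10001 = 30287 \cdot 10001 = 302900287$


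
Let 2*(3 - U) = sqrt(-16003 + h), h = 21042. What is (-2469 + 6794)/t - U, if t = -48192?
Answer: -148901/48192 + sqrt(5039)/2 ≈ 32.403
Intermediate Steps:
U = 3 - sqrt(5039)/2 (U = 3 - sqrt(-16003 + 21042)/2 = 3 - sqrt(5039)/2 ≈ -32.493)
(-2469 + 6794)/t - U = (-2469 + 6794)/(-48192) - (3 - sqrt(5039)/2) = 4325*(-1/48192) + (-3 + sqrt(5039)/2) = -4325/48192 + (-3 + sqrt(5039)/2) = -148901/48192 + sqrt(5039)/2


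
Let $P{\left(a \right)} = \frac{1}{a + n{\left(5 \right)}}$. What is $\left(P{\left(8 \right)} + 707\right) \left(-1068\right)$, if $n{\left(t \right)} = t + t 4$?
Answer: $- \frac{8306192}{11} \approx -7.5511 \cdot 10^{5}$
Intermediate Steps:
$n{\left(t \right)} = 5 t$ ($n{\left(t \right)} = t + 4 t = 5 t$)
$P{\left(a \right)} = \frac{1}{25 + a}$ ($P{\left(a \right)} = \frac{1}{a + 5 \cdot 5} = \frac{1}{a + 25} = \frac{1}{25 + a}$)
$\left(P{\left(8 \right)} + 707\right) \left(-1068\right) = \left(\frac{1}{25 + 8} + 707\right) \left(-1068\right) = \left(\frac{1}{33} + 707\right) \left(-1068\right) = \frac{23332}{33} \left(-1068\right) = - \frac{8306192}{11}$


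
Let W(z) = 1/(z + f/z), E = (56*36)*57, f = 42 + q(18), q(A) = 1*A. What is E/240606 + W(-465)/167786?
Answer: 15444851221879/32338867766578 ≈ 0.47759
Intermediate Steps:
q(A) = A
f = 60 (f = 42 + 18 = 60)
E = 114912 (E = 2016*57 = 114912)
W(z) = 1/(z + 60/z)
E/240606 + W(-465)/167786 = 114912/240606 - 465/(60 + (-465)²)/167786 = 114912*(1/240606) - 465/(60 + 216225)*(1/167786) = 6384/13367 - 465/216285*(1/167786) = 6384/13367 - 465*1/216285*(1/167786) = 6384/13367 - 31/14419*1/167786 = 6384/13367 - 31/2419306334 = 15444851221879/32338867766578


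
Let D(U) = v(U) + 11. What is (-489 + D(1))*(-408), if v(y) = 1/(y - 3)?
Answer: 195228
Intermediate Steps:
v(y) = 1/(-3 + y)
D(U) = 11 + 1/(-3 + U) (D(U) = 1/(-3 + U) + 11 = 11 + 1/(-3 + U))
(-489 + D(1))*(-408) = (-489 + (-32 + 11*1)/(-3 + 1))*(-408) = (-489 + (-32 + 11)/(-2))*(-408) = (-489 - ½*(-21))*(-408) = (-489 + 21/2)*(-408) = -957/2*(-408) = 195228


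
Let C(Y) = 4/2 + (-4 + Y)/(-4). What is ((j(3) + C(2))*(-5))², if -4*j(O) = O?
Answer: 1225/16 ≈ 76.563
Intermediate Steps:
j(O) = -O/4
C(Y) = 3 - Y/4 (C(Y) = 4*(½) + (-4 + Y)*(-¼) = 2 + (1 - Y/4) = 3 - Y/4)
((j(3) + C(2))*(-5))² = ((-¼*3 + (3 - ¼*2))*(-5))² = ((-¾ + (3 - ½))*(-5))² = ((-¾ + 5/2)*(-5))² = ((7/4)*(-5))² = (-35/4)² = 1225/16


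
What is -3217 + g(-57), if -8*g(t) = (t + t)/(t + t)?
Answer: -25737/8 ≈ -3217.1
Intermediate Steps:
g(t) = -1/8 (g(t) = -(t + t)/(8*(t + t)) = -2*t/(8*(2*t)) = -2*t*1/(2*t)/8 = -1/8*1 = -1/8)
-3217 + g(-57) = -3217 - 1/8 = -25737/8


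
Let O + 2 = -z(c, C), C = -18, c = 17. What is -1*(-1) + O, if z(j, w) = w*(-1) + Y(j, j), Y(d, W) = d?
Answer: -36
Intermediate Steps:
z(j, w) = j - w (z(j, w) = w*(-1) + j = -w + j = j - w)
O = -37 (O = -2 - (17 - 1*(-18)) = -2 - (17 + 18) = -2 - 1*35 = -2 - 35 = -37)
-1*(-1) + O = -1*(-1) - 37 = 1 - 37 = -36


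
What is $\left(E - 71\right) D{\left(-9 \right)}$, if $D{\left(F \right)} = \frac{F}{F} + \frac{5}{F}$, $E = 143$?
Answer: $32$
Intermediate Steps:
$D{\left(F \right)} = 1 + \frac{5}{F}$
$\left(E - 71\right) D{\left(-9 \right)} = \left(143 - 71\right) \frac{5 - 9}{-9} = 72 \left(\left(- \frac{1}{9}\right) \left(-4\right)\right) = 72 \cdot \frac{4}{9} = 32$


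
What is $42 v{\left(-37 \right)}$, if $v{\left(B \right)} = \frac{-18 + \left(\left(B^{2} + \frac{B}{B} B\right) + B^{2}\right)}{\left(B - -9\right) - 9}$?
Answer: $- \frac{112686}{37} \approx -3045.6$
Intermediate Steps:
$v{\left(B \right)} = \frac{-18 + B + 2 B^{2}}{B}$ ($v{\left(B \right)} = \frac{-18 + \left(\left(B^{2} + 1 B\right) + B^{2}\right)}{\left(B + 9\right) - 9} = \frac{-18 + \left(\left(B^{2} + B\right) + B^{2}\right)}{\left(9 + B\right) - 9} = \frac{-18 + \left(\left(B + B^{2}\right) + B^{2}\right)}{B} = \frac{-18 + \left(B + 2 B^{2}\right)}{B} = \frac{-18 + B + 2 B^{2}}{B}$)
$42 v{\left(-37 \right)} = 42 \left(1 - \frac{18}{-37} + 2 \left(-37\right)\right) = 42 \left(1 - - \frac{18}{37} - 74\right) = 42 \left(1 + \frac{18}{37} - 74\right) = 42 \left(- \frac{2683}{37}\right) = - \frac{112686}{37}$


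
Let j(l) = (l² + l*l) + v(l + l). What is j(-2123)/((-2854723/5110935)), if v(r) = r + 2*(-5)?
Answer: -46049534571870/2854723 ≈ -1.6131e+7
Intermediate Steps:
v(r) = -10 + r (v(r) = r - 10 = -10 + r)
j(l) = -10 + 2*l + 2*l² (j(l) = (l² + l*l) + (-10 + (l + l)) = (l² + l²) + (-10 + 2*l) = 2*l² + (-10 + 2*l) = -10 + 2*l + 2*l²)
j(-2123)/((-2854723/5110935)) = (-10 + 2*(-2123) + 2*(-2123)²)/((-2854723/5110935)) = (-10 - 4246 + 2*4507129)/((-2854723*1/5110935)) = (-10 - 4246 + 9014258)/(-2854723/5110935) = 9010002*(-5110935/2854723) = -46049534571870/2854723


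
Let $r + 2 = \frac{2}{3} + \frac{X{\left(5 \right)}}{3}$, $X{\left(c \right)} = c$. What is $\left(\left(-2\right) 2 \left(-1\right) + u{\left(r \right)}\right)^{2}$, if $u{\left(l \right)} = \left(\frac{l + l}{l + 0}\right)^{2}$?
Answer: $64$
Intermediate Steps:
$r = \frac{1}{3}$ ($r = -2 + \left(\frac{2}{3} + \frac{5}{3}\right) = -2 + \frac{7}{3} = \frac{1}{3} \approx 0.33333$)
$u{\left(l \right)} = 4$ ($u{\left(l \right)} = \left(\frac{2 l}{l}\right)^{2} = 2^{2} = 4$)
$\left(\left(-2\right) 2 \left(-1\right) + u{\left(r \right)}\right)^{2} = \left(\left(-2\right) 2 \left(-1\right) + 4\right)^{2} = \left(\left(-4\right) \left(-1\right) + 4\right)^{2} = \left(4 + 4\right)^{2} = 8^{2} = 64$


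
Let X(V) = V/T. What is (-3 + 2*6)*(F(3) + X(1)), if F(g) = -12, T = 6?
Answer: -213/2 ≈ -106.50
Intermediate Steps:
X(V) = V/6
(-3 + 2*6)*(F(3) + X(1)) = (-3 + 2*6)*(-12 + (⅙)*1) = (-3 + 12)*(-12 + ⅙) = 9*(-71/6) = -213/2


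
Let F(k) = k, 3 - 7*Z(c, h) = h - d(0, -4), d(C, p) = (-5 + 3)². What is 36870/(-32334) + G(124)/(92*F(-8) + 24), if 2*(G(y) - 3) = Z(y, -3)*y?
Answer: -34081029/26858776 ≈ -1.2689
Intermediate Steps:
d(C, p) = 4 (d(C, p) = (-2)² = 4)
Z(c, h) = 1 - h/7 (Z(c, h) = 3/7 - (h - 1*4)/7 = 3/7 - (h - 4)/7 = 3/7 - (-4 + h)/7 = 3/7 + (4/7 - h/7) = 1 - h/7)
G(y) = 3 + 5*y/7 (G(y) = 3 + ((1 - ⅐*(-3))*y)/2 = 3 + ((1 + 3/7)*y)/2 = 3 + (10*y/7)/2 = 3 + 5*y/7)
36870/(-32334) + G(124)/(92*F(-8) + 24) = 36870/(-32334) + (3 + (5/7)*124)/(92*(-8) + 24) = 36870*(-1/32334) + (3 + 620/7)/(-736 + 24) = -6145/5389 + (641/7)/(-712) = -6145/5389 + (641/7)*(-1/712) = -6145/5389 - 641/4984 = -34081029/26858776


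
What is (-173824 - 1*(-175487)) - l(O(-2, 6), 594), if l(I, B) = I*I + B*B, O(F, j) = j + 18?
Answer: -351749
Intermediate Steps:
O(F, j) = 18 + j
l(I, B) = B² + I² (l(I, B) = I² + B² = B² + I²)
(-173824 - 1*(-175487)) - l(O(-2, 6), 594) = (-173824 - 1*(-175487)) - (594² + (18 + 6)²) = (-173824 + 175487) - (352836 + 24²) = 1663 - (352836 + 576) = 1663 - 1*353412 = 1663 - 353412 = -351749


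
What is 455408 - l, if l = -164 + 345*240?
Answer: 372772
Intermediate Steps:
l = 82636 (l = -164 + 82800 = 82636)
455408 - l = 455408 - 1*82636 = 455408 - 82636 = 372772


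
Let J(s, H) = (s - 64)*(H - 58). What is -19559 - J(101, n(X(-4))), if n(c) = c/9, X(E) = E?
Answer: -156569/9 ≈ -17397.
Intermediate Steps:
n(c) = c/9 (n(c) = c*(1/9) = c/9)
J(s, H) = (-64 + s)*(-58 + H)
-19559 - J(101, n(X(-4))) = -19559 - (3712 - 64*(-4)/9 - 58*101 + ((1/9)*(-4))*101) = -19559 - (3712 - 64*(-4/9) - 5858 - 4/9*101) = -19559 - (3712 + 256/9 - 5858 - 404/9) = -19559 - 1*(-19462/9) = -19559 + 19462/9 = -156569/9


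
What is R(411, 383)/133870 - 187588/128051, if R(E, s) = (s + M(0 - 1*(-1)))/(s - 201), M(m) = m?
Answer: -14838989092/10129474355 ≈ -1.4649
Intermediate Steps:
R(E, s) = (1 + s)/(-201 + s) (R(E, s) = (s + (0 - 1*(-1)))/(s - 201) = (s + (0 + 1))/(-201 + s) = (s + 1)/(-201 + s) = (1 + s)/(-201 + s))
R(411, 383)/133870 - 187588/128051 = ((1 + 383)/(-201 + 383))/133870 - 187588/128051 = (384/182)*(1/133870) - 187588*1/128051 = ((1/182)*384)*(1/133870) - 187588/128051 = (192/91)*(1/133870) - 187588/128051 = 96/6091085 - 187588/128051 = -14838989092/10129474355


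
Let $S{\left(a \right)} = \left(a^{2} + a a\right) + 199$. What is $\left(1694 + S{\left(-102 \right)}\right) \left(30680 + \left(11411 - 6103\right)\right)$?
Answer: $816963588$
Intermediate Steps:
$S{\left(a \right)} = 199 + 2 a^{2}$ ($S{\left(a \right)} = \left(a^{2} + a^{2}\right) + 199 = 2 a^{2} + 199 = 199 + 2 a^{2}$)
$\left(1694 + S{\left(-102 \right)}\right) \left(30680 + \left(11411 - 6103\right)\right) = \left(1694 + \left(199 + 2 \left(-102\right)^{2}\right)\right) \left(30680 + \left(11411 - 6103\right)\right) = \left(1694 + \left(199 + 2 \cdot 10404\right)\right) \left(30680 + 5308\right) = \left(1694 + \left(199 + 20808\right)\right) 35988 = \left(1694 + 21007\right) 35988 = 22701 \cdot 35988 = 816963588$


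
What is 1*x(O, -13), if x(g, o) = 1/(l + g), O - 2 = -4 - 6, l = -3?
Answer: -1/11 ≈ -0.090909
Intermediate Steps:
O = -8 (O = 2 + (-4 - 6) = 2 - 10 = -8)
x(g, o) = 1/(-3 + g)
1*x(O, -13) = 1/(-3 - 8) = 1/(-11) = 1*(-1/11) = -1/11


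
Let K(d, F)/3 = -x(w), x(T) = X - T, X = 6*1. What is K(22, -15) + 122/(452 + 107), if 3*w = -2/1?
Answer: -11058/559 ≈ -19.782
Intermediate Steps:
X = 6
w = -⅔ (w = (-2/1)/3 = (-2*1)/3 = (⅓)*(-2) = -⅔ ≈ -0.66667)
x(T) = 6 - T
K(d, F) = -20 (K(d, F) = 3*(-(6 - 1*(-⅔))) = 3*(-(6 + ⅔)) = 3*(-1*20/3) = 3*(-20/3) = -20)
K(22, -15) + 122/(452 + 107) = -20 + 122/(452 + 107) = -20 + 122/559 = -11058/559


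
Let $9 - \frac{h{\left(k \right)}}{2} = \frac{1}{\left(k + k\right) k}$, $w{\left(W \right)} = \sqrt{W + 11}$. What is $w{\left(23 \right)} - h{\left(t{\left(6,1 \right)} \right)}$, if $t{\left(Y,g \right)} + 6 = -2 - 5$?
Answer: $- \frac{3041}{169} + \sqrt{34} \approx -12.163$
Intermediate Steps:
$t{\left(Y,g \right)} = -13$ ($t{\left(Y,g \right)} = -6 - 7 = -13$)
$w{\left(W \right)} = \sqrt{11 + W}$
$h{\left(k \right)} = 18 - \frac{1}{k^{2}}$ ($h{\left(k \right)} = 18 - 2 \frac{1}{\left(k + k\right) k} = 18 - 2 \frac{1}{2 k k} = 18 - 2 \frac{\frac{1}{2} \frac{1}{k}}{k} = 18 - 2 \frac{1}{2 k^{2}} = 18 - \frac{1}{k^{2}}$)
$w{\left(23 \right)} - h{\left(t{\left(6,1 \right)} \right)} = \sqrt{11 + 23} - \left(18 - \frac{1}{169}\right) = \sqrt{34} - \left(18 - \frac{1}{169}\right) = \sqrt{34} - \frac{3041}{169} = - \frac{3041}{169} + \sqrt{34}$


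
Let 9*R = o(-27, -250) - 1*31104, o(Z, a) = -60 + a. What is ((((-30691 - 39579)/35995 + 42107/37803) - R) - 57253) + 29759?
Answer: -19597940716375/816431391 ≈ -24004.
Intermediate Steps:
R = -31414/9 (R = ((-60 - 250) - 1*31104)/9 = (-310 - 31104)/9 = (⅑)*(-31414) = -31414/9 ≈ -3490.4)
((((-30691 - 39579)/35995 + 42107/37803) - R) - 57253) + 29759 = ((((-30691 - 39579)/35995 + 42107/37803) - 1*(-31414/9)) - 57253) + 29759 = (((-70270*1/35995 + 42107*(1/37803)) + 31414/9) - 57253) + 29759 = (((-14054/7199 + 42107/37803) + 31414/9) - 57253) + 29759 = ((-228155069/272143797 + 31414/9) - 57253) + 29759 = (2849023947779/816431391 - 57253) + 29759 = -43894122481144/816431391 + 29759 = -19597940716375/816431391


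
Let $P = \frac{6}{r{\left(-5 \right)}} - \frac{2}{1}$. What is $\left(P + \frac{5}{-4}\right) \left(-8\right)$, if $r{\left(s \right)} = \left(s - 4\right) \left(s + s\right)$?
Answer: $\frac{382}{15} \approx 25.467$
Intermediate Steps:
$r{\left(s \right)} = 2 s \left(-4 + s\right)$ ($r{\left(s \right)} = \left(-4 + s\right) 2 s = 2 s \left(-4 + s\right)$)
$P = - \frac{29}{15}$ ($P = \frac{6}{2 \left(-5\right) \left(-4 - 5\right)} - \frac{2}{1} = \frac{6}{2 \left(-5\right) \left(-9\right)} - 2 = \frac{6}{90} - 2 = 6 \cdot \frac{1}{90} - 2 = \frac{1}{15} - 2 = - \frac{29}{15} \approx -1.9333$)
$\left(P + \frac{5}{-4}\right) \left(-8\right) = \left(- \frac{29}{15} + \frac{5}{-4}\right) \left(-8\right) = \left(- \frac{29}{15} + 5 \left(- \frac{1}{4}\right)\right) \left(-8\right) = \left(- \frac{29}{15} - \frac{5}{4}\right) \left(-8\right) = \left(- \frac{191}{60}\right) \left(-8\right) = \frac{382}{15}$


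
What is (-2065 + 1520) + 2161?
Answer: 1616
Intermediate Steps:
(-2065 + 1520) + 2161 = -545 + 2161 = 1616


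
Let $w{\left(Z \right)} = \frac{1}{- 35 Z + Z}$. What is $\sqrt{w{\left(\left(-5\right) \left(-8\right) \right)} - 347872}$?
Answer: $\frac{i \sqrt{40214003285}}{340} \approx 589.81 i$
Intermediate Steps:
$w{\left(Z \right)} = - \frac{1}{34 Z}$ ($w{\left(Z \right)} = \frac{1}{\left(-34\right) Z} = - \frac{1}{34 Z}$)
$\sqrt{w{\left(\left(-5\right) \left(-8\right) \right)} - 347872} = \sqrt{- \frac{1}{34 \left(\left(-5\right) \left(-8\right)\right)} - 347872} = \sqrt{- \frac{1}{34 \cdot 40} - 347872} = \sqrt{\left(- \frac{1}{34}\right) \frac{1}{40} - 347872} = \sqrt{- \frac{1}{1360} - 347872} = \sqrt{- \frac{473105921}{1360}} = \frac{i \sqrt{40214003285}}{340}$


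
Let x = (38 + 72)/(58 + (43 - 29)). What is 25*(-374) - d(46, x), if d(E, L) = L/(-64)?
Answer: -21542345/2304 ≈ -9350.0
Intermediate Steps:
x = 55/36 (x = 110/(58 + 14) = 110/72 = 110*(1/72) = 55/36 ≈ 1.5278)
d(E, L) = -L/64 (d(E, L) = L*(-1/64) = -L/64)
25*(-374) - d(46, x) = 25*(-374) - (-1)*55/(64*36) = -9350 - 1*(-55/2304) = -9350 + 55/2304 = -21542345/2304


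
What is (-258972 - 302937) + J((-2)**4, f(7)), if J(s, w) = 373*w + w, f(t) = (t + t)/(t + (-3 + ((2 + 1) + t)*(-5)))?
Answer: -12926525/23 ≈ -5.6202e+5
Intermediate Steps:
f(t) = 2*t/(-18 - 4*t) (f(t) = (2*t)/(t + (-3 + (3 + t)*(-5))) = (2*t)/(t + (-3 + (-15 - 5*t))) = (2*t)/(t + (-18 - 5*t)) = (2*t)/(-18 - 4*t) = 2*t/(-18 - 4*t))
J(s, w) = 374*w
(-258972 - 302937) + J((-2)**4, f(7)) = (-258972 - 302937) + 374*(-1*7/(9 + 2*7)) = -561909 + 374*(-1*7/(9 + 14)) = -561909 + 374*(-1*7/23) = -561909 + 374*(-1*7*1/23) = -561909 + 374*(-7/23) = -561909 - 2618/23 = -12926525/23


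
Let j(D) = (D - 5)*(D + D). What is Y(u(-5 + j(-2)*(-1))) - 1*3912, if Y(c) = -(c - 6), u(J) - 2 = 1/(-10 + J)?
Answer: -168043/43 ≈ -3908.0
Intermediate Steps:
j(D) = 2*D*(-5 + D) (j(D) = (-5 + D)*(2*D) = 2*D*(-5 + D))
u(J) = 2 + 1/(-10 + J)
Y(c) = 6 - c (Y(c) = -(-6 + c) = 6 - c)
Y(u(-5 + j(-2)*(-1))) - 1*3912 = (6 - (-19 + 2*(-5 + (2*(-2)*(-5 - 2))*(-1)))/(-10 + (-5 + (2*(-2)*(-5 - 2))*(-1)))) - 1*3912 = (6 - (-19 + 2*(-5 + (2*(-2)*(-7))*(-1)))/(-10 + (-5 + (2*(-2)*(-7))*(-1)))) - 3912 = (6 - (-19 + 2*(-5 + 28*(-1)))/(-10 + (-5 + 28*(-1)))) - 3912 = (6 - (-19 + 2*(-5 - 28))/(-10 + (-5 - 28))) - 3912 = (6 - (-19 + 2*(-33))/(-10 - 33)) - 3912 = (6 - (-19 - 66)/(-43)) - 3912 = (6 - (-1)*(-85)/43) - 3912 = (6 - 1*85/43) - 3912 = (6 - 85/43) - 3912 = 173/43 - 3912 = -168043/43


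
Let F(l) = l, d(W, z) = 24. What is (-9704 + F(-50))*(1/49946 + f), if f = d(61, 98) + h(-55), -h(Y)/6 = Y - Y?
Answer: -5846084285/24973 ≈ -2.3410e+5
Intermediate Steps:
h(Y) = 0 (h(Y) = -6*(Y - Y) = -6*0 = 0)
f = 24 (f = 24 + 0 = 24)
(-9704 + F(-50))*(1/49946 + f) = (-9704 - 50)*(1/49946 + 24) = -9754*(1/49946 + 24) = -9754*1198705/49946 = -5846084285/24973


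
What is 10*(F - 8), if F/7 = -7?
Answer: -570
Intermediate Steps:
F = -49 (F = 7*(-7) = -49)
10*(F - 8) = 10*(-49 - 8) = 10*(-57) = -570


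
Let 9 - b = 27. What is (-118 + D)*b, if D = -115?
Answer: 4194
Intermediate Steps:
b = -18 (b = 9 - 1*27 = 9 - 27 = -18)
(-118 + D)*b = (-118 - 115)*(-18) = -233*(-18) = 4194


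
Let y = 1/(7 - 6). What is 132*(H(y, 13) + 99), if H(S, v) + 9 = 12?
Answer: 13464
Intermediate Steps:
y = 1 (y = 1/1 = 1)
H(S, v) = 3 (H(S, v) = -9 + 12 = 3)
132*(H(y, 13) + 99) = 132*(3 + 99) = 132*102 = 13464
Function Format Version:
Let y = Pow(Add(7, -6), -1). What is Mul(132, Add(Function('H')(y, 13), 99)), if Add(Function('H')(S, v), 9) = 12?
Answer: 13464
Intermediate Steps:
y = 1 (y = Pow(1, -1) = 1)
Function('H')(S, v) = 3 (Function('H')(S, v) = Add(-9, 12) = 3)
Mul(132, Add(Function('H')(y, 13), 99)) = Mul(132, Add(3, 99)) = Mul(132, 102) = 13464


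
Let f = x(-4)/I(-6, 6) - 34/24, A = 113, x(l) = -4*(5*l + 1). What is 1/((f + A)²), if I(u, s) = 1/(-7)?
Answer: 144/25452025 ≈ 5.6577e-6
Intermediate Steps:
x(l) = -4 - 20*l (x(l) = -4*(1 + 5*l) = -4 - 20*l)
I(u, s) = -⅐
f = -6401/12 (f = (-4 - 20*(-4))/(-⅐) - 34/24 = (-4 + 80)*(-7) - 34*1/24 = 76*(-7) - 17/12 = -532 - 17/12 = -6401/12 ≈ -533.42)
1/((f + A)²) = 1/((-6401/12 + 113)²) = 1/((-5045/12)²) = 1/(25452025/144) = 144/25452025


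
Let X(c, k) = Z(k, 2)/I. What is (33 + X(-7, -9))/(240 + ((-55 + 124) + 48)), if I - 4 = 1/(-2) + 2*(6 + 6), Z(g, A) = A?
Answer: 107/1155 ≈ 0.092641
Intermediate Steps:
I = 55/2 (I = 4 + (1/(-2) + 2*(6 + 6)) = 4 + (-1/2 + 2*12) = 4 + (-1/2 + 24) = 4 + 47/2 = 55/2 ≈ 27.500)
X(c, k) = 4/55 (X(c, k) = 2/(55/2) = 2*(2/55) = 4/55)
(33 + X(-7, -9))/(240 + ((-55 + 124) + 48)) = (33 + 4/55)/(240 + ((-55 + 124) + 48)) = 1819/(55*(240 + (69 + 48))) = 1819/(55*(240 + 117)) = (1819/55)/357 = (1819/55)*(1/357) = 107/1155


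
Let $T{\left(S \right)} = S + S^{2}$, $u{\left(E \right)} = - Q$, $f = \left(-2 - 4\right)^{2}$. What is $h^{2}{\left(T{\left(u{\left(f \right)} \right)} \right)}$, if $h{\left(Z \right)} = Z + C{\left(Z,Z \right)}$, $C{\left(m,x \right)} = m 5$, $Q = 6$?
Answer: $32400$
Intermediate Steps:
$C{\left(m,x \right)} = 5 m$
$f = 36$ ($f = \left(-6\right)^{2} = 36$)
$u{\left(E \right)} = -6$ ($u{\left(E \right)} = \left(-1\right) 6 = -6$)
$h{\left(Z \right)} = 6 Z$ ($h{\left(Z \right)} = Z + 5 Z = 6 Z$)
$h^{2}{\left(T{\left(u{\left(f \right)} \right)} \right)} = \left(6 \left(- 6 \left(1 - 6\right)\right)\right)^{2} = \left(6 \left(\left(-6\right) \left(-5\right)\right)\right)^{2} = \left(6 \cdot 30\right)^{2} = 180^{2} = 32400$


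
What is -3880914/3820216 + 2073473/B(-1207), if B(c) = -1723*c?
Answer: -4407963529/233669241964 ≈ -0.018864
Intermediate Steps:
-3880914/3820216 + 2073473/B(-1207) = -3880914/3820216 + 2073473/((-1723*(-1207))) = -3880914*1/3820216 + 2073473/2079661 = -1940457/1910108 + 2073473*(1/2079661) = -1940457/1910108 + 121969/122333 = -4407963529/233669241964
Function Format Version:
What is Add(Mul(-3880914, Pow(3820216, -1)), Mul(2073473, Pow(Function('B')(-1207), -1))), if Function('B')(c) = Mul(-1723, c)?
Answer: Rational(-4407963529, 233669241964) ≈ -0.018864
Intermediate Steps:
Add(Mul(-3880914, Pow(3820216, -1)), Mul(2073473, Pow(Function('B')(-1207), -1))) = Add(Mul(-3880914, Pow(3820216, -1)), Mul(2073473, Pow(Mul(-1723, -1207), -1))) = Add(Mul(-3880914, Rational(1, 3820216)), Mul(2073473, Pow(2079661, -1))) = Add(Rational(-1940457, 1910108), Mul(2073473, Rational(1, 2079661))) = Add(Rational(-1940457, 1910108), Rational(121969, 122333)) = Rational(-4407963529, 233669241964)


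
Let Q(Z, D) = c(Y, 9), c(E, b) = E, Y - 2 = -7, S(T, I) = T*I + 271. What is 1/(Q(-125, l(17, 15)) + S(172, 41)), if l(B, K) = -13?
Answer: 1/7318 ≈ 0.00013665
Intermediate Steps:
S(T, I) = 271 + I*T (S(T, I) = I*T + 271 = 271 + I*T)
Y = -5 (Y = 2 - 7 = -5)
Q(Z, D) = -5
1/(Q(-125, l(17, 15)) + S(172, 41)) = 1/(-5 + (271 + 41*172)) = 1/(-5 + (271 + 7052)) = 1/(-5 + 7323) = 1/7318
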